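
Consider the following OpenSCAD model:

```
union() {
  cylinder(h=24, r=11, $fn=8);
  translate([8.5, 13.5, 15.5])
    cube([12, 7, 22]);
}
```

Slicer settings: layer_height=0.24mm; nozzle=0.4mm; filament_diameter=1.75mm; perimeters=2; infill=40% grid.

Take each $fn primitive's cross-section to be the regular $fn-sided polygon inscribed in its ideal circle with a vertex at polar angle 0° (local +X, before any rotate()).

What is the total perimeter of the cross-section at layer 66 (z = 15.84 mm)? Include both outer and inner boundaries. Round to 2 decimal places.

At z = 15.84 mm: the cylinder: section is a regular 8-gon, circumradius r=11 (perimeter = 2·8·11.000·sin(180°/8) = 67.35 mm); the cube at (8.5, 13.5) is present — its section is the full 12×7 rectangle (perimeter 38.00 mm); Taking the union: the 2 present regions are separate (no shared area or edge), so areas and boundary lengths simply add and each stays a separate island — boundary = 105.35 mm. Overall, the cross-section has 2 separate islands. Total boundary length (outer) = 105.35 mm.

105.35 mm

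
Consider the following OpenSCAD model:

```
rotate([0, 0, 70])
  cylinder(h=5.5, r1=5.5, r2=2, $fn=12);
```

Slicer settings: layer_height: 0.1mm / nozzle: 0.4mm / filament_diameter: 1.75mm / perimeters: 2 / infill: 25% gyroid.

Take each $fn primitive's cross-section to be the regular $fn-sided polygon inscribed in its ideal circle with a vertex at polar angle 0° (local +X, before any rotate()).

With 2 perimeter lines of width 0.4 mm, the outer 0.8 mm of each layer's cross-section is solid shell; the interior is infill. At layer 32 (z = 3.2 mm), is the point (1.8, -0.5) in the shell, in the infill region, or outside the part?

At z = 3.2 mm: the cone contributes a regular 12-gon of circumradius 3.464 (interpolated between r1=5.5 and r2=2 at t=0.582); (whole slice rotated 70° about Z — lengths, areas and connectivity unchanged). Overall, the cross-section is a single solid region. Undo the 70° rotation: the query point maps to (0.146, -1.862) in the un-rotated model frame. The nearest boundary edge runs (-0.00, -3.46)→(1.73, -3.00); distance from the point to it = 1.51 mm. The point is inside the cross-section and 1.51 mm from the nearest boundary — more than the 0.8 mm shell width (2 × 0.4), so it's in the infill interior.

infill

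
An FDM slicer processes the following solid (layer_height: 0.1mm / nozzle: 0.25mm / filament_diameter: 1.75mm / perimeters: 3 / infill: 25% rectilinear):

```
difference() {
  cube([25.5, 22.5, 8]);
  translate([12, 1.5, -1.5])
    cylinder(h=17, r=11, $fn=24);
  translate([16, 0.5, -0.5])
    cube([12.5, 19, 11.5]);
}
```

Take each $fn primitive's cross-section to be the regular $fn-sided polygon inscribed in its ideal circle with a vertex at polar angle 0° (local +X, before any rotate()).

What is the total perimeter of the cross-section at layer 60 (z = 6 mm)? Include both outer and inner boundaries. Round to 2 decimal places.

98.75 mm

At z = 6 mm: the 25.5×22.5 cube contributes its full rectangle (perimeter 96.00 mm); the cylinder at (12, 1.5): section is a regular 24-gon, circumradius r=11 (perimeter = 2·24·11.000·sin(180°/24) = 68.92 mm); the 12.5×19 cube at (16, 0.5) contributes its full rectangle (perimeter 63.00 mm); After the difference (first − rest): starting from the 25.5×22.5 cube, the r=11 cylinder at (12, 1.5) partially overlaps it — only the 220.61 mm² overlap (of its 375.81 mm²) is removed, clipping the outline; the 12.5×19 cube at (16, 0.5) partially overlaps it — only the 122.37 mm² overlap (of its 237.50 mm²) is removed, clipping the outline — boundary = 98.75 mm. Overall, the cross-section has 2 separate islands. Total boundary length (outer) = 98.75 mm.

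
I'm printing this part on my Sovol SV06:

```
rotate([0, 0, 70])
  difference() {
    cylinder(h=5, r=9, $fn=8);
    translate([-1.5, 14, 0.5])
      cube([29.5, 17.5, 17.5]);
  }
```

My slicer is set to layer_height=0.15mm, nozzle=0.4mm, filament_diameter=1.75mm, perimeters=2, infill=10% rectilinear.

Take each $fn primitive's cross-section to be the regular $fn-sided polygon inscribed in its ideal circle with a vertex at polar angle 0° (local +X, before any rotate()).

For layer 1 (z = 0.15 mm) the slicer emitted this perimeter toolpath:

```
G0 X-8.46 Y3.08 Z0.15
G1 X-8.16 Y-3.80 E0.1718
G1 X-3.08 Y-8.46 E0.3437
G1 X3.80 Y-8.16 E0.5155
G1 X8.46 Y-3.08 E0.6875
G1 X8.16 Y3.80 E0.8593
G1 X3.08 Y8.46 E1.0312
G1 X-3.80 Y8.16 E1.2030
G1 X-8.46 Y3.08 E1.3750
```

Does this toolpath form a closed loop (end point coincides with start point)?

Start point (G0): (-8.46, 3.08). End point (last G1): the path returns to the start — closed.

yes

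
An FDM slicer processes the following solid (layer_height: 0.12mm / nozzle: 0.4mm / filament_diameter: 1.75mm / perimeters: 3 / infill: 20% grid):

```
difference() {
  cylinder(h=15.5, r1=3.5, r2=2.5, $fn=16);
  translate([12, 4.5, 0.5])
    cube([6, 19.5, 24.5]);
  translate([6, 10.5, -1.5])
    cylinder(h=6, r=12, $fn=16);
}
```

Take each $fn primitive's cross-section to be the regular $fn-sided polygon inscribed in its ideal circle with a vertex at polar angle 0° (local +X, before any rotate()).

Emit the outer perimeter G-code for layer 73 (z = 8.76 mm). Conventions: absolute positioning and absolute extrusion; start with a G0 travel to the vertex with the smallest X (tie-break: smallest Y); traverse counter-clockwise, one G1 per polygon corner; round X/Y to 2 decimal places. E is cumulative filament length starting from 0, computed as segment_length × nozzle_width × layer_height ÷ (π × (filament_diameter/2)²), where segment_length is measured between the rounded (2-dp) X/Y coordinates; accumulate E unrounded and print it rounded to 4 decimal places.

G0 X-2.93 Y0.00 Z8.76
G1 X-2.71 Y-1.12 E0.0228
G1 X-2.08 Y-2.08 E0.0457
G1 X-1.12 Y-2.71 E0.0686
G1 X0.00 Y-2.93 E0.0914
G1 X1.12 Y-2.71 E0.1142
G1 X2.08 Y-2.08 E0.1371
G1 X2.71 Y-1.12 E0.1600
G1 X2.93 Y0.00 E0.1828
G1 X2.71 Y1.12 E0.2055
G1 X2.08 Y2.08 E0.2285
G1 X1.12 Y2.71 E0.2514
G1 X0.00 Y2.93 E0.2742
G1 X-1.12 Y2.71 E0.2969
G1 X-2.08 Y2.08 E0.3198
G1 X-2.71 Y1.12 E0.3428
G1 X-2.93 Y0.00 E0.3655

At z = 8.76 mm: the cone (r1=3.5→r2=2.5) has section circumradius 2.935 here — a regular 16-gon; the cube at (12, 4.5) is present — its section is the full 6×19.5 rectangle; the cylinder at (6, 10.5) is absent (z outside [-1.5, 4.5]); After the difference (first − rest): starting from the cone, the 6×19.5 cube at (12, 4.5) misses the remaining region (no effect) — 1 connected region. The outline is a single polygon with 16 vertices. Extrusion per mm of travel: 0.4 × 0.12 / (π × 0.875²) = 0.019956. Accumulating E over each segment gives final E = 0.3655.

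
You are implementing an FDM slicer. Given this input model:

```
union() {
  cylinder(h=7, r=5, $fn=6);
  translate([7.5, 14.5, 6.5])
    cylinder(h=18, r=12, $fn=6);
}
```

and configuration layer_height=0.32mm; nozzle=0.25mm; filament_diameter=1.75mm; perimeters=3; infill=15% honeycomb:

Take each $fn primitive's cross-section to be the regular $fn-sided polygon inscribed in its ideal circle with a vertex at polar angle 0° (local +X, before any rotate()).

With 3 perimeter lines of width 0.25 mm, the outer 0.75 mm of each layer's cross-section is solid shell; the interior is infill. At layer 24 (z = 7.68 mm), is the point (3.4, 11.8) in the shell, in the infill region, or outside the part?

At z = 7.68 mm: the cylinder does not reach this height (z outside [0, 7]); the cylinder at (7.5, 14.5): section is a regular 6-gon, circumradius r=12; Combining (union): only the r=12 cylinder at (7.5, 14.5) is present, so the union is just that shape — 1 connected region. Overall, the cross-section is a single solid region. The nearest boundary edge runs (-4.50, 14.50)→(1.50, 4.11); distance from the point to it = 5.49 mm. The point is inside the cross-section and 5.49 mm from the nearest boundary — more than the 0.75 mm shell width (3 × 0.25), so it's in the infill interior.

infill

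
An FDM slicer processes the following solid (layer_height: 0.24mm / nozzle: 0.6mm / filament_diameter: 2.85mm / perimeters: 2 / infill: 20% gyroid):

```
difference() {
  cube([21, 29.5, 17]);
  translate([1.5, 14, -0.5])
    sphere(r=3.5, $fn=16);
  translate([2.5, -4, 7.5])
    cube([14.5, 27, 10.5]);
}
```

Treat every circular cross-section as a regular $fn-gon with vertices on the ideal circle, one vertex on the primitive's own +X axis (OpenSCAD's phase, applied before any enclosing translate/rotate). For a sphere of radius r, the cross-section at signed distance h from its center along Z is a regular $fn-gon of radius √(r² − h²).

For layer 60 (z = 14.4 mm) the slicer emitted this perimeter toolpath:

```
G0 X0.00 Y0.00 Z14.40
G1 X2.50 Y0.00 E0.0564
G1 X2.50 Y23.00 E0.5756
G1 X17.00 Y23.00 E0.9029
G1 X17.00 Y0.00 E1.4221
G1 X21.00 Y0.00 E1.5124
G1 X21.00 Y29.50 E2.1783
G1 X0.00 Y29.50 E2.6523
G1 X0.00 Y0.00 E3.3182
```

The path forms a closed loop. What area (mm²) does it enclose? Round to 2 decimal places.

286.00 mm²

Apply the shoelace formula to the sequence of (X, Y) vertices; enclosed area = 286.00 mm².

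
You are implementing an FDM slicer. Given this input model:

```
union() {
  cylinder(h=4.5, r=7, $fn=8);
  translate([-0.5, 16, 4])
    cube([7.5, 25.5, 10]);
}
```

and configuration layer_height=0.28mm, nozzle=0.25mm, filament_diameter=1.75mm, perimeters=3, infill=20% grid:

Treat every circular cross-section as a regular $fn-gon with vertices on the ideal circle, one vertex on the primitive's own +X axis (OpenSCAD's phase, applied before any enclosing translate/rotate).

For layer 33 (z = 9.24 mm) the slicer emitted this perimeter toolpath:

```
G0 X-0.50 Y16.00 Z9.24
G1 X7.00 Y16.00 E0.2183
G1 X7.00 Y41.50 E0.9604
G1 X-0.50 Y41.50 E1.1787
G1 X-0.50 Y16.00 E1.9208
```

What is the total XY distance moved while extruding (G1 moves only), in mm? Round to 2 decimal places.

66.00 mm

Sum the Euclidean lengths of each G1 segment: total = 66.00 mm.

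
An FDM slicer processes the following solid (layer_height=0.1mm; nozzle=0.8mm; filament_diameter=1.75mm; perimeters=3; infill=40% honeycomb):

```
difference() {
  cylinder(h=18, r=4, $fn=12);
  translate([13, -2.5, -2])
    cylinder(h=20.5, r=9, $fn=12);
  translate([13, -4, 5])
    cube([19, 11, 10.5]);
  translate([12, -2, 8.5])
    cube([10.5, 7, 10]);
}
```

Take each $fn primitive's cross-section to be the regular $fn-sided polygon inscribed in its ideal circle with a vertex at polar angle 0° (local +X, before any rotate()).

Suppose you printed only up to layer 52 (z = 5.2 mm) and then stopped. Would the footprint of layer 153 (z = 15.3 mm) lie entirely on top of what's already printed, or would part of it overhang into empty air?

Compare the two slices. At z = 5.2: the r=4 cylinder contributes a regular 12-gon of circumradius 4 (area = (12/2)·4.000²·sin(360°/12) = 48.00 mm²); the r=9 cylinder at (13, -2.5) contributes a regular 12-gon of circumradius 9 (area = (12/2)·9.000²·sin(360°/12) = 243.00 mm²); the cube at (13, -4) is present — its section is the full 19×11 rectangle (area 209.00 mm²); the cube at (12, -2) is not intersected at this z (z outside [8.5, 18.5]); Subtracting the remaining from the first: starting from the r=4 cylinder (48.00 mm²), the r=9 cylinder at (13, -2.5) misses the remaining region (no effect); the 19×11 cube at (13, -4) misses the remaining region (no effect) — area = 48.00 mm². At z = 15.3: the r=4 cylinder contributes a regular 12-gon of circumradius 4 (area = (12/2)·4.000²·sin(360°/12) = 48.00 mm²); the cylinder at (13, -2.5): section is a regular 12-gon, circumradius r=9 (area = (12/2)·9.000²·sin(360°/12) = 243.00 mm²); the cube at (13, -4) (footprint 19×11) is included at this height (area 209.00 mm²); the 10.5×7 cube at (12, -2) contributes its full rectangle (area 73.50 mm²); Taking the first minus the rest: starting from the r=4 cylinder (48.00 mm²), the r=9 cylinder at (13, -2.5) misses the remaining region (no effect); the 19×11 cube at (13, -4) misses the remaining region (no effect); the 10.5×7 cube at (12, -2) misses the remaining region (no effect) — area = 48.00 mm². Checking containment: the cross-section at z = 15.3 is a subset of the cross-section at z = 5.2.

entirely on top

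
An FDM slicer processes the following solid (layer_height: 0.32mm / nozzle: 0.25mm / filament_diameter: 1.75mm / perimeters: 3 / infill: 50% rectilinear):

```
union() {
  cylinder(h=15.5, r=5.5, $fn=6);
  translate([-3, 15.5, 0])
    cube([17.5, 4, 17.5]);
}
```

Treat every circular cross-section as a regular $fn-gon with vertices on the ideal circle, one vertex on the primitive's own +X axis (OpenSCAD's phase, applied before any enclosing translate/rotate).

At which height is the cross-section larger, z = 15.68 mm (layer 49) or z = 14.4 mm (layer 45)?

layer 45 (z = 14.4 mm)

Layer 49 (z = 15.68): the cylinder is absent (z outside [0, 15.5]); the cube at (-3, 15.5) is present — its section is the full 17.5×4 rectangle (area 70.00 mm²); Combining (union): only the 17.5×4 cube at (-3, 15.5) is present, so the union is just that shape — area = 70.00 mm². So its area = 70.00 mm². Layer 45 (z = 14.4): the r=5.5 cylinder contributes a regular 6-gon of circumradius 5.5 (area = (6/2)·5.500²·sin(360°/6) = 78.59 mm²); the cube at (-3, 15.5) (footprint 17.5×4) is included at this height (area 70.00 mm²); Combining (union): the 2 present regions are separate (no shared area or edge), so areas and boundary lengths simply add and each stays a separate island — area = 148.59 mm². So its area = 148.59 mm². Layer 45 is larger (148.59 vs 70.00 mm²).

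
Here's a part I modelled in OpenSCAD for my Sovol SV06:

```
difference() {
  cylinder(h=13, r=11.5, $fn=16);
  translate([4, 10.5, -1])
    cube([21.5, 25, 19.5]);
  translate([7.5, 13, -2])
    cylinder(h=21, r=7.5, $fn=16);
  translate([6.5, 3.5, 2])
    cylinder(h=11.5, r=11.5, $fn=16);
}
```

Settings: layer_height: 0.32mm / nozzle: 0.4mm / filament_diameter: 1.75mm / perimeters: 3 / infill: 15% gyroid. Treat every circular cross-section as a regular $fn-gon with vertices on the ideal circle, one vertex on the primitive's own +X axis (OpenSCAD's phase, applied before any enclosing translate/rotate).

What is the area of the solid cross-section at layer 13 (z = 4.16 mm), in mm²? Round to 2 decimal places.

164.68 mm²

At z = 4.16 mm: the r=11.5 cylinder contributes a regular 16-gon of circumradius 11.5 (area = (16/2)·11.500²·sin(360°/16) = 404.88 mm²); the cube at (4, 10.5) is present — its section is the full 21.5×25 rectangle (area 537.50 mm²); the cylinder at (7.5, 13): section is a regular 16-gon, circumradius r=7.5 (area = (16/2)·7.500²·sin(360°/16) = 172.21 mm²); the cylinder at (6.5, 3.5): section is a regular 16-gon, circumradius r=11.5 (area = (16/2)·11.500²·sin(360°/16) = 404.88 mm²); Taking the first minus the rest: starting from the r=11.5 cylinder (404.88 mm²), the 21.5×25 cube at (4, 10.5) partially overlaps it — only the 0.08 mm² overlap (of its 537.50 mm²) is removed, clipping the outline; the r=7.5 cylinder at (7.5, 13) partially overlaps it — only the 27.72 mm² overlap (of its 172.21 mm²) is removed, clipping the outline; the r=11.5 cylinder at (6.5, 3.5) partially overlaps it — only the 212.41 mm² overlap (of its 404.88 mm²) is removed, clipping the outline — area = 164.68 mm². Overall, the cross-section is a single solid region. Net area = 164.68 mm².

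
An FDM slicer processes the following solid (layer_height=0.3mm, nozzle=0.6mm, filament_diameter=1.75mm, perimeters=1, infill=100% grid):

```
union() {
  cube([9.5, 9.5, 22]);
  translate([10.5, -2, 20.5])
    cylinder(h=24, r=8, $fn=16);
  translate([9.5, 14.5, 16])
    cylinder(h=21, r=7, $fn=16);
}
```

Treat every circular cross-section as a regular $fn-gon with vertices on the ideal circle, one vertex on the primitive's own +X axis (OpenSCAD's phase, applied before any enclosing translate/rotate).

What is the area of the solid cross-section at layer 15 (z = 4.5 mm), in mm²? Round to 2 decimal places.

At z = 4.5 mm: the cube is present — its section is the full 9.5×9.5 rectangle (area 90.25 mm²); the cylinder at (10.5, -2) is absent (z outside [20.5, 44.5]); the cylinder at (9.5, 14.5) does not reach this height (z outside [16, 37]); Taking the union: only the 9.5×9.5 cube is present, so the union is just that shape — area = 90.25 mm². Overall, the cross-section is a single solid region. Net area = 90.25 mm².

90.25 mm²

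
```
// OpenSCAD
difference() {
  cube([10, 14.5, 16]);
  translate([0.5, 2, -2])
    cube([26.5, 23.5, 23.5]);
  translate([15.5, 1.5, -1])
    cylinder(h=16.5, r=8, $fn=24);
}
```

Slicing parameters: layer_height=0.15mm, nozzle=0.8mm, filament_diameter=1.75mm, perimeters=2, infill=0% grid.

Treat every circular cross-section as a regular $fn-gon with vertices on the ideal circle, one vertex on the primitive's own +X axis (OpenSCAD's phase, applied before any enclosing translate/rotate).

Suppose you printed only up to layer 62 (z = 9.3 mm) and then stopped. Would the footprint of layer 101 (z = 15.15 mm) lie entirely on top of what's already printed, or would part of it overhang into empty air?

Compare the two slices. At z = 9.3: the cube is present — its section is the full 10×14.5 rectangle (area 145.00 mm²); the 26.5×23.5 cube at (0.5, 2) contributes its full rectangle (area 622.75 mm²); the r=8 cylinder at (15.5, 1.5) contributes a regular 24-gon of circumradius 8 (area = (24/2)·8.000²·sin(360°/24) = 198.77 mm²); After the difference (first − rest): starting from the 10×14.5 cube (145.00 mm²), the 26.5×23.5 cube at (0.5, 2) partially overlaps it — only the 118.75 mm² overlap (of its 622.75 mm²) is removed, clipping the outline; the r=8 cylinder at (15.5, 1.5) partially overlaps it — only the 4.84 mm² overlap (of its 198.77 mm²) is removed, clipping the outline — area = 21.41 mm². At z = 15.15: the cube (footprint 10×14.5) is included at this height (area 145.00 mm²); the cube at (0.5, 2) (footprint 26.5×23.5) is included at this height (area 622.75 mm²); the r=8 cylinder at (15.5, 1.5) gives a regular 24-gon of circumradius 8 (constant along its height) (area = (24/2)·8.000²·sin(360°/24) = 198.77 mm²); Subtracting the remaining from the first: starting from the 10×14.5 cube (145.00 mm²), the 26.5×23.5 cube at (0.5, 2) partially overlaps it — only the 118.75 mm² overlap (of its 622.75 mm²) is removed, clipping the outline; the r=8 cylinder at (15.5, 1.5) partially overlaps it — only the 4.84 mm² overlap (of its 198.77 mm²) is removed, clipping the outline — area = 21.41 mm². Checking containment: the cross-section at z = 15.15 is a subset of the cross-section at z = 9.3.

entirely on top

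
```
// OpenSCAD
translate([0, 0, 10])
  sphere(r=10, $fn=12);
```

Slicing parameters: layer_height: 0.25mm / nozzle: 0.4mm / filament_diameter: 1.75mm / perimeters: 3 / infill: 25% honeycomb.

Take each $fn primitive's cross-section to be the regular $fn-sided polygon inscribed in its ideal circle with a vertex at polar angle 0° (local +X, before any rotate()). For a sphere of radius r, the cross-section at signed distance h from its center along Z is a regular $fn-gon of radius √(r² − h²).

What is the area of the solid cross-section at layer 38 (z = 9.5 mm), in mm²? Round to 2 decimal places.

At z = 9.5 mm: the sphere: section is a regular 12-gon, circumradius = √(r²−h²) = √(10²−0.5²) = 9.987 (area = (12/2)·9.987²·sin(360°/12) = 299.25 mm²). Overall, the cross-section is a single solid region. Net area = 299.25 mm².

299.25 mm²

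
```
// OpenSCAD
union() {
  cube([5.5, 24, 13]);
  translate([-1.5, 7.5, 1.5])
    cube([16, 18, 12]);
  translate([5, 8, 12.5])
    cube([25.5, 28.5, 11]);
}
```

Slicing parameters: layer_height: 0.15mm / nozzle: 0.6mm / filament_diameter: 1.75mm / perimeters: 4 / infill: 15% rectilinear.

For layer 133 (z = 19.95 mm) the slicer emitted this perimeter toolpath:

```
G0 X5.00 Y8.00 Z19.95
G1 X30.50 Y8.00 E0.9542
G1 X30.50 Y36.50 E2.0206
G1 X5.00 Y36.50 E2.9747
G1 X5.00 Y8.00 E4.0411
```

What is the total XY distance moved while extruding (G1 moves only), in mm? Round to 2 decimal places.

108.00 mm

Sum the Euclidean lengths of each G1 segment: total = 108.00 mm.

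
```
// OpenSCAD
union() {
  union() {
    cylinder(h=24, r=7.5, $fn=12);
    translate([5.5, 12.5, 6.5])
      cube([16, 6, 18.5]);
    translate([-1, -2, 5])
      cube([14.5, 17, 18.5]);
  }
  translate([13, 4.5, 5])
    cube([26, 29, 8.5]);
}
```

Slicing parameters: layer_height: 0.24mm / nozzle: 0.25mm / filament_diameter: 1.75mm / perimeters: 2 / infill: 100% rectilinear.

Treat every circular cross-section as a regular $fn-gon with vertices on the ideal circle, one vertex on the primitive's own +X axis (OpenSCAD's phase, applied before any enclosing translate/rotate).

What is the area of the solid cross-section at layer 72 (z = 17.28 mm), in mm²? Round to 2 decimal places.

At z = 17.28 mm: the cylinder: section is a regular 12-gon, circumradius r=7.5 (area = (12/2)·7.500²·sin(360°/12) = 168.75 mm²); the cube at (5.5, 12.5) (footprint 16×6) is included at this height (area 96.00 mm²); the cube at (-1, -2) is present — its section is the full 14.5×17 rectangle (area 246.50 mm²); Merging all regions: the regions partially overlap — summed areas 511.25 mm² minus the doubly-counted overlap 86.02 mm² gives 425.23 mm² — area = 425.23 mm²; the cube at (13, 4.5) is absent (z outside [5, 13.5]); Combining (union): only the result so far is present, so the union is just that shape — area = 425.23 mm². Overall, the cross-section is a single solid region. Net area = 425.23 mm².

425.23 mm²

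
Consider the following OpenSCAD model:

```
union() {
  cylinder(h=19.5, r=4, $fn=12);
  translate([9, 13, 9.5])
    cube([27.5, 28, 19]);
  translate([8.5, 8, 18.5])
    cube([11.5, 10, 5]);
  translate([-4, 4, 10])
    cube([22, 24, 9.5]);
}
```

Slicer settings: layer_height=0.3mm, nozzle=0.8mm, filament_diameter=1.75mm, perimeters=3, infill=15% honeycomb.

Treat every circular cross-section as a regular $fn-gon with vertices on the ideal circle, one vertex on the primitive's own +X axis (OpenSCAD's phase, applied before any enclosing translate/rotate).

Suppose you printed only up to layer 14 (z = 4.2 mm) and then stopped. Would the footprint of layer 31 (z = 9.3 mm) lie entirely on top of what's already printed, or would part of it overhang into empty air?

entirely on top

Compare the two slices. At z = 4.2: the r=4 cylinder gives a regular 12-gon of circumradius 4 (constant along its height) (area = (12/2)·4.000²·sin(360°/12) = 48.00 mm²); the cube at (9, 13) is absent (z outside [9.5, 28.5]); the cube at (8.5, 8) does not reach this height (z outside [18.5, 23.5]); the cube at (-4, 4) does not reach this height (z outside [10, 19.5]); Taking the union: only the r=4 cylinder is present, so the union is just that shape — area = 48.00 mm². At z = 9.3: the cylinder: section is a regular 12-gon, circumradius r=4 (area = (12/2)·4.000²·sin(360°/12) = 48.00 mm²); the cube at (9, 13) does not reach this height (z outside [9.5, 28.5]); the cube at (8.5, 8) is not intersected at this z (z outside [18.5, 23.5]); the cube at (-4, 4) is not intersected at this z (z outside [10, 19.5]); Combining (union): only the r=4 cylinder is present, so the union is just that shape — area = 48.00 mm². Checking containment: the cross-section at z = 9.3 is a subset of the cross-section at z = 4.2.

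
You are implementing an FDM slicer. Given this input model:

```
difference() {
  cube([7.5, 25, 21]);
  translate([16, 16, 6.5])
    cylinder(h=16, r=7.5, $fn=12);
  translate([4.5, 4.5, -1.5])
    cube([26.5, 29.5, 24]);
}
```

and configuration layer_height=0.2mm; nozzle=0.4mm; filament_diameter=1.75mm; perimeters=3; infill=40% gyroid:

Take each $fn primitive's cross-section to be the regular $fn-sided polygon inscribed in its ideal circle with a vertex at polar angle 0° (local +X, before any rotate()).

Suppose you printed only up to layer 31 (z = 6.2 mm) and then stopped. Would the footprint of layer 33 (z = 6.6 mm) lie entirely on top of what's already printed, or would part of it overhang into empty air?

Compare the two slices. At z = 6.2: the cube (footprint 7.5×25) is included at this height (area 187.50 mm²); the cylinder at (16, 16) is absent (z outside [6.5, 22.5]); the cube at (4.5, 4.5) (footprint 26.5×29.5) is included at this height (area 781.75 mm²); Subtracting the remaining from the first: starting from the 7.5×25 cube (187.50 mm²), the 26.5×29.5 cube at (4.5, 4.5) partially overlaps it — only the 61.50 mm² overlap (of its 781.75 mm²) is removed, clipping the outline — area = 126.00 mm². At z = 6.6: the cube is present — its section is the full 7.5×25 rectangle (area 187.50 mm²); the r=7.5 cylinder at (16, 16) contributes a regular 12-gon of circumradius 7.5 (area = (12/2)·7.500²·sin(360°/12) = 168.75 mm²); the cube at (4.5, 4.5) is present — its section is the full 26.5×29.5 rectangle (area 781.75 mm²); Subtracting the remaining from the first: starting from the 7.5×25 cube (187.50 mm²), the r=7.5 cylinder at (16, 16) misses the remaining region (no effect); the 26.5×29.5 cube at (4.5, 4.5) partially overlaps it — only the 61.50 mm² overlap (of its 781.75 mm²) is removed, clipping the outline — area = 126.00 mm². Checking containment: the cross-section at z = 6.6 is a subset of the cross-section at z = 6.2.

entirely on top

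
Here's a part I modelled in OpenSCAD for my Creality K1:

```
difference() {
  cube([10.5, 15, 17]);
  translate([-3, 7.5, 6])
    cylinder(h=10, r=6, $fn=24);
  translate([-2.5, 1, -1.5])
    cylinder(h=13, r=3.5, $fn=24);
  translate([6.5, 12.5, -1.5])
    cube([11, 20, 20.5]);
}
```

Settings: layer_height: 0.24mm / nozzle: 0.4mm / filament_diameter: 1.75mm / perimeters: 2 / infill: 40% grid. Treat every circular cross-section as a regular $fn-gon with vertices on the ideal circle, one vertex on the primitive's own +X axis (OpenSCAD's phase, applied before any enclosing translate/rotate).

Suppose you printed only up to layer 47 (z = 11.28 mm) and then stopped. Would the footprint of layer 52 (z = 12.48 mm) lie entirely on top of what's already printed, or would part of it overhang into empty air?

part overhangs

Compare the two slices. At z = 11.28: the cube (footprint 10.5×15) is included at this height (area 157.50 mm²); the r=6 cylinder at (-3, 7.5) gives a regular 24-gon of circumradius 6 (constant along its height) (area = (24/2)·6.000²·sin(360°/24) = 111.81 mm²); the r=3.5 cylinder at (-2.5, 1) gives a regular 24-gon of circumradius 3.5 (constant along its height) (area = (24/2)·3.500²·sin(360°/24) = 38.05 mm²); the cube at (6.5, 12.5) (footprint 11×20) is included at this height (area 220.00 mm²); Taking the first minus the rest: starting from the 10.5×15 cube (157.50 mm²), the r=6 cylinder at (-3, 7.5) partially overlaps it — only the 21.68 mm² overlap (of its 111.81 mm²) is removed, clipping the outline; the r=3.5 cylinder at (-2.5, 1) partially overlaps it — only the 2.25 mm² overlap (of its 38.05 mm²) is removed, clipping the outline; the 11×20 cube at (6.5, 12.5) partially overlaps it — only the 10.00 mm² overlap (of its 220.00 mm²) is removed, clipping the outline — area = 123.57 mm². At z = 12.48: the 10.5×15 cube contributes its full rectangle (area 157.50 mm²); the cylinder at (-3, 7.5): section is a regular 24-gon, circumradius r=6 (area = (24/2)·6.000²·sin(360°/24) = 111.81 mm²); the cylinder at (-2.5, 1) is not intersected at this z (z outside [-1.5, 11.5]); the cube at (6.5, 12.5) is present — its section is the full 11×20 rectangle (area 220.00 mm²); After the difference (first − rest): starting from the 10.5×15 cube (157.50 mm²), the r=6 cylinder at (-3, 7.5) partially overlaps it — only the 21.68 mm² overlap (of its 111.81 mm²) is removed, clipping the outline; the 11×20 cube at (6.5, 12.5) partially overlaps it — only the 10.00 mm² overlap (of its 220.00 mm²) is removed, clipping the outline — area = 125.82 mm². Checking containment: at z = 12.48 the cross-section extends beyond the z = 11.28 cross-section by about 2.25 mm².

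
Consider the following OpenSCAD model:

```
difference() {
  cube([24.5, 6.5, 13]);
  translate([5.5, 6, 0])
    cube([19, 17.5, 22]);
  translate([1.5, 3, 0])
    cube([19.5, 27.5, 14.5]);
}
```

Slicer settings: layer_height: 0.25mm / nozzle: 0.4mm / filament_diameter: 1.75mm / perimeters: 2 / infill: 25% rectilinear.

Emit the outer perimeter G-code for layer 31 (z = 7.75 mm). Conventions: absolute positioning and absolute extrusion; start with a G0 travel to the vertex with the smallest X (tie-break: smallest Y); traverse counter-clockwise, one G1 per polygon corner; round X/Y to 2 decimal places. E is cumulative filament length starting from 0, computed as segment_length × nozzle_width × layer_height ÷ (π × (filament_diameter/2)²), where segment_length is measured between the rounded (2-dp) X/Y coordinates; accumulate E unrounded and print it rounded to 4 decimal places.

G0 X0.00 Y0.00 Z7.75
G1 X24.50 Y0.00 E1.0186
G1 X24.50 Y6.00 E1.2680
G1 X21.00 Y6.00 E1.4136
G1 X21.00 Y3.00 E1.5383
G1 X1.50 Y3.00 E2.3490
G1 X1.50 Y6.50 E2.4945
G1 X0.00 Y6.50 E2.5569
G1 X0.00 Y0.00 E2.8271

At z = 7.75 mm: the cube (footprint 24.5×6.5) is included at this height; the cube at (5.5, 6) is present — its section is the full 19×17.5 rectangle; the cube at (1.5, 3) is present — its section is the full 19.5×27.5 rectangle; Subtracting the remaining from the first: starting from the 24.5×6.5 cube, the 19×17.5 cube at (5.5, 6) partially overlaps it — only the 9.50 mm² overlap (of its 332.50 mm²) is removed, clipping the outline; the 19.5×27.5 cube at (1.5, 3) partially overlaps it — only the 60.50 mm² overlap (of its 536.25 mm²) is removed, clipping the outline — 1 connected region. The outline is a single polygon with 8 vertices. Extrusion per mm of travel: 0.4 × 0.25 / (π × 0.875²) = 0.041575. Accumulating E over each segment gives final E = 2.8271.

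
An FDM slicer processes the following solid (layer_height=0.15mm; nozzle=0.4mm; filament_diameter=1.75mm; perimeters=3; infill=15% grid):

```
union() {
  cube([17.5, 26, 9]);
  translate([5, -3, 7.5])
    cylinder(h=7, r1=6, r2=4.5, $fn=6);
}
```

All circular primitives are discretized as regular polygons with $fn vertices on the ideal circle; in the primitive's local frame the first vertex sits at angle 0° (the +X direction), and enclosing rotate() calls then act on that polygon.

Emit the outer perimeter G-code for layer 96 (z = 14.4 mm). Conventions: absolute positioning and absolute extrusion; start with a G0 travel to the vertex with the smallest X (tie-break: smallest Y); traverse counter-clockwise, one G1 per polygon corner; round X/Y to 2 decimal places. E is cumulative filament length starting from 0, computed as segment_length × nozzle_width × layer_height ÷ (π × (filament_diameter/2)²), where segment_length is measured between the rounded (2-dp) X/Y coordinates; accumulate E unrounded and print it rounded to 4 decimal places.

G0 X0.48 Y-3.00 Z14.40
G1 X2.74 Y-6.92 E0.1129
G1 X7.26 Y-6.92 E0.2256
G1 X9.52 Y-3.00 E0.3385
G1 X7.26 Y0.92 E0.4514
G1 X2.74 Y0.92 E0.5641
G1 X0.48 Y-3.00 E0.6770

At z = 14.4 mm: the cube is absent (z outside [0, 9]); the cone at (5, -3): at t=0.986 of its height the radius interpolates to r₁+(r₂−r₁)t = 4.521, giving a regular 6-gon of that circumradius; Combining (union): only the cone at (5, -3) is present, so the union is just that shape — 1 connected region. The outline is a single polygon with 6 vertices. Extrusion per mm of travel: 0.4 × 0.15 / (π × 0.875²) = 0.024945. Accumulating E over each segment gives final E = 0.6770.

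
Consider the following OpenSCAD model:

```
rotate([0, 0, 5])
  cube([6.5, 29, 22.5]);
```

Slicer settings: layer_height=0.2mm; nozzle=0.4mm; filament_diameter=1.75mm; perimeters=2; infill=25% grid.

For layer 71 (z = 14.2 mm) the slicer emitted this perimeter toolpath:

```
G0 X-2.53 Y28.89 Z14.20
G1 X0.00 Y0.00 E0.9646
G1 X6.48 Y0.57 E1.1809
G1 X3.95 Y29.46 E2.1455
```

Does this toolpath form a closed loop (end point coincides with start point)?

no

Start point (G0): (-2.53, 28.89). End point (last G1): the path does not return to the start — open.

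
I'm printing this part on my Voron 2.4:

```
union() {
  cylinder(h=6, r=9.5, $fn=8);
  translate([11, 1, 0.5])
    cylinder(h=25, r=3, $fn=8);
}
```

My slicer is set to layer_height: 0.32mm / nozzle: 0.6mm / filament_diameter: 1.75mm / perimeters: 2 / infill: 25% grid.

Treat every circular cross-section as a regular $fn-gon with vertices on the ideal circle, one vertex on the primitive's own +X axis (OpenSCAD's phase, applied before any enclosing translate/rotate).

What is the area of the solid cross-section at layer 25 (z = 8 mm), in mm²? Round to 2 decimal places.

25.46 mm²

At z = 8 mm: the cylinder does not reach this height (z outside [0, 6]); the r=3 cylinder at (11, 1) gives a regular 8-gon of circumradius 3 (constant along its height) (area = (8/2)·3.000²·sin(360°/8) = 25.46 mm²); Combining (union): only the r=3 cylinder at (11, 1) is present, so the union is just that shape — area = 25.46 mm². Overall, the cross-section is a single solid region. Net area = 25.46 mm².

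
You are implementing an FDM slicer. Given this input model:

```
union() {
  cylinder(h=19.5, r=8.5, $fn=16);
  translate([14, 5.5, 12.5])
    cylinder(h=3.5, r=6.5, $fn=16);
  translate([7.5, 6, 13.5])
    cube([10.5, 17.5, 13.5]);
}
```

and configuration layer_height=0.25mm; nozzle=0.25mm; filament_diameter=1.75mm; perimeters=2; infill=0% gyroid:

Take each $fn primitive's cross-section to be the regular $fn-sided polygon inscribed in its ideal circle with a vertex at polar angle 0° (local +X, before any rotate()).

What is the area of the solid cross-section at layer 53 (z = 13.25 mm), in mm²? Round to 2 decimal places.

At z = 13.25 mm: the r=8.5 cylinder contributes a regular 16-gon of circumradius 8.5 (area = (16/2)·8.500²·sin(360°/16) = 221.19 mm²); the cylinder at (14, 5.5): section is a regular 16-gon, circumradius r=6.5 (area = (16/2)·6.500²·sin(360°/16) = 129.35 mm²); the cube at (7.5, 6) is not intersected at this z (z outside [13.5, 27]); Taking the union: the 2 present regions are separate (no shared area or edge), so areas and boundary lengths simply add and each stays a separate island — area = 350.54 mm². Overall, the cross-section has 2 separate islands. Net area = 350.54 mm².

350.54 mm²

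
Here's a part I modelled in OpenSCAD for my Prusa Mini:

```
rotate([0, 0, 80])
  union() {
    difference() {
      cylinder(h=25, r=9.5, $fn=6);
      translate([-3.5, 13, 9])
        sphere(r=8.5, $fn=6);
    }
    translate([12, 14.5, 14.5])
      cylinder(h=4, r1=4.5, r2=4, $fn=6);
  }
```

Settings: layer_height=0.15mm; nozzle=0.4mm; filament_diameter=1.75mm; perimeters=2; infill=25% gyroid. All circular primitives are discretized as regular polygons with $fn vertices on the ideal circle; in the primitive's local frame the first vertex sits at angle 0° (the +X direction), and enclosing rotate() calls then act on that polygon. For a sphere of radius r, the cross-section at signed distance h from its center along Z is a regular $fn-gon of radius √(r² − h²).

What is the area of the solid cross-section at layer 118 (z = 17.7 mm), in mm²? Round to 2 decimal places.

278.15 mm²

At z = 17.7 mm: the r=9.5 cylinder gives a regular 6-gon of circumradius 9.5 (constant along its height) (area = (6/2)·9.500²·sin(360°/6) = 234.48 mm²); the sphere at (-3.5, 13) is not intersected at this z (|z−center|=8.700 > r=8.5); Taking the first minus the rest: none of the subtracted shapes is present at this height, so the r=9.5 cylinder is unchanged — area = 234.48 mm²; the cone at (12, 14.5) (r1=4.5→r2=4) has section circumradius 4.100 here — a regular 6-gon (area = (6/2)·4.100²·sin(360°/6) = 43.67 mm²); Taking the union: the 2 present regions are separate (no shared area or edge), so areas and boundary lengths simply add and each stays a separate island — area = 278.15 mm²; (whole slice rotated 80° about Z — lengths, areas and connectivity unchanged). Overall, the cross-section has 2 separate islands. Net area = 278.15 mm².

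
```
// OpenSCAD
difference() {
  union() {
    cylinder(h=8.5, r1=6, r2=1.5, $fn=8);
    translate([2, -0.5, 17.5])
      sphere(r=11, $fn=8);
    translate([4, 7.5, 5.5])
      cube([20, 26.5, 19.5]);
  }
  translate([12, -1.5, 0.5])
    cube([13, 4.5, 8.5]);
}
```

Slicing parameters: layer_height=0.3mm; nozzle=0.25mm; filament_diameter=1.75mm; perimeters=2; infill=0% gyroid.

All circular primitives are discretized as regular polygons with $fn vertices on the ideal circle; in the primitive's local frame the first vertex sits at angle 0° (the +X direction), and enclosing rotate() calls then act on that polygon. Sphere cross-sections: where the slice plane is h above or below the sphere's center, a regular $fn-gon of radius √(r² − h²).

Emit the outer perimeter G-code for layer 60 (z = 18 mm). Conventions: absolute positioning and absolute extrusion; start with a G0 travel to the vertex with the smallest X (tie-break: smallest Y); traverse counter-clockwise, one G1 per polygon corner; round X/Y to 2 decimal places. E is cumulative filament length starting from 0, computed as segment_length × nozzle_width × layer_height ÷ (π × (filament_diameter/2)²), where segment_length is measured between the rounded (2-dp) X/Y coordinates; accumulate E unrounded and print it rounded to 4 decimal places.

At z = 18 mm: the cone does not reach this height (z outside [0, 8.5]); the r=11 sphere at (2, -0.5) contributes a regular 8-gon of circumradius √(11²−0.5²) = 10.989; the cube at (4, 7.5) is present — its section is the full 20×26.5 rectangle; Combining (union): the regions partially overlap (shared area 5.63 mm²), so overlapping operands fuse into one piece — 1 connected region; the cube at (12, -1.5) does not reach this height (z outside [0.5, 9]); Subtracting the remaining from the first: none of the subtracted shapes is present at this height, so the result so far is unchanged — 1 connected region. The outline is a single polygon with 13 vertices. Extrusion per mm of travel: 0.25 × 0.3 / (π × 0.875²) = 0.031181. Accumulating E over each segment gives final E = 4.5917.

G0 X-8.99 Y-0.50 Z18.00
G1 X-5.77 Y-8.27 E0.2623
G1 X2.00 Y-11.49 E0.5245
G1 X9.77 Y-8.27 E0.7868
G1 X12.99 Y-0.50 E1.0490
G1 X9.77 Y7.27 E1.3113
G1 X9.22 Y7.50 E1.3299
G1 X24.00 Y7.50 E1.7907
G1 X24.00 Y34.00 E2.6171
G1 X4.00 Y34.00 E3.2407
G1 X4.00 Y9.66 E3.9996
G1 X2.00 Y10.49 E4.0672
G1 X-5.77 Y7.27 E4.3294
G1 X-8.99 Y-0.50 E4.5917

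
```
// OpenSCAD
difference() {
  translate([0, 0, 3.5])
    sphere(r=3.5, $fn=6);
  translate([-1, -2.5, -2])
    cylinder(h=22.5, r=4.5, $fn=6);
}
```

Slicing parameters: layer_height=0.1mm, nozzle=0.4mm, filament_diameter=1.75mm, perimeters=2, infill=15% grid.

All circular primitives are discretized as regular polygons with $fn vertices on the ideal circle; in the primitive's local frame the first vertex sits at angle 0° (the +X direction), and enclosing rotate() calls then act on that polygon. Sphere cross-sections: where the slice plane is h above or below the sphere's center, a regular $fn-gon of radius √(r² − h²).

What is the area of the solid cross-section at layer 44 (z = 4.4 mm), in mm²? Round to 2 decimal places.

At z = 4.4 mm: the r=3.5 sphere contributes a regular 6-gon of circumradius √(3.5²−0.9²) = 3.382 (area = (6/2)·3.382²·sin(360°/6) = 29.72 mm²); the r=4.5 cylinder at (-1, -2.5) gives a regular 6-gon of circumradius 4.5 (constant along its height) (area = (6/2)·4.500²·sin(360°/6) = 52.61 mm²); After the difference (first − rest): starting from the r=3.5 sphere (29.72 mm²), the r=4.5 cylinder at (-1, -2.5) partially overlaps it — only the 20.57 mm² overlap (of its 52.61 mm²) is removed, clipping the outline — area = 9.15 mm². Overall, the cross-section is a single solid region. Net area = 9.15 mm².

9.15 mm²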